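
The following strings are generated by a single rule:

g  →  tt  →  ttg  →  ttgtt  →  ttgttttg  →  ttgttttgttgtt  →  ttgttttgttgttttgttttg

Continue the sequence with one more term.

Each term (from the third on) is the previous term followed by the one before it: term 3 = tt·g = ttg.
So term 8 is ttgttttgttgttttgttttg·ttgttttgttgtt.

ttgttttgttgttttgttttgttgttttgttgtt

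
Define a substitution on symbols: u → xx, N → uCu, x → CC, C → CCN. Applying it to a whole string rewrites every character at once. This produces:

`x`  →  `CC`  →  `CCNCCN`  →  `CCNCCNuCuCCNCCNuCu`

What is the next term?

CCNCCNuCuCCNCCNuCuxxCCNxxCCNCCNuCuCCNCCNuCuxxCCNxx

Replace each of the 18 characters of CCNCCNuCuCCNCCNuCu in place — CCN CCN uCu CCN CCN uCu xx CCN xx CCN CCN uCu CCN CCN uCu xx CCN xx — and concatenate.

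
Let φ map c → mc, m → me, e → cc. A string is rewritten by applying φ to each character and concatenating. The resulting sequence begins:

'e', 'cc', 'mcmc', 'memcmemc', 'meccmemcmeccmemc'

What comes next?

meccmcmcmeccmemcmeccmcmcmeccmemc

Applying the rule to each of the 16 symbols of meccmemcmeccmemc gives the pieces me cc mc mc me cc me mc me cc mc mc me cc me mc, which concatenate to the answer.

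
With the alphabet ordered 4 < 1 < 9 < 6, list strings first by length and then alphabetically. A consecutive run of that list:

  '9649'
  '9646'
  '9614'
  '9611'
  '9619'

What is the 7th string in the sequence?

Continuing the enumeration 2 steps past 9619: 9619 → 9616 → (answer).

9694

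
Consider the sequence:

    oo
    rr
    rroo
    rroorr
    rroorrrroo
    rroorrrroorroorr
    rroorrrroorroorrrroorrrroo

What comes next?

rroorrrroorroorrrroorrrroorroorrrroorroorr

From term 3 onward, concatenate the last term with the second-to-last: rr·oo = rroo, rroo·rr = rroorr, …
The next term joins rroorrrroorroorrrroorrrroo and rroorrrroorroorr.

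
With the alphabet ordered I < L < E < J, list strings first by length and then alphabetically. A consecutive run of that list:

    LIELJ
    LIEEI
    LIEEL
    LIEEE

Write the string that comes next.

LIEEJ

Find the rightmost character of LIEEE below J, bump it to the next letter, and reset everything to its right to I.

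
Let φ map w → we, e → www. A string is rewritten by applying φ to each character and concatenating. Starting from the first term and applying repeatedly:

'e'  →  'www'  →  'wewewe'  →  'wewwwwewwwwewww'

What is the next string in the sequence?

wewwwwewewewewwwwewewewewwwwewewe

φ(wewwwwewwwwewww) expands symbol-by-symbol to we www we we we we www we we we we www we we we; joining the 15 pieces gives the next term.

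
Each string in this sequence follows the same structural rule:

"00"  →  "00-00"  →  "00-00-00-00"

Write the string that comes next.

s(k+1) = s(k)·-·s(k) — each term doubles the last with '-' between the halves.
Doubling 00-00-00-00 with '-' between the halves:

00-00-00-00-00-00-00-00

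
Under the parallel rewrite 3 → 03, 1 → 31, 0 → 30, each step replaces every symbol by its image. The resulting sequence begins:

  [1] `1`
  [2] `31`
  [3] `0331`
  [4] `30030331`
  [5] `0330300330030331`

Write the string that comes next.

Replace each of the 16 characters of 0330300330030331 in place — 30 03 03 30 03 30 30 03 03 30 30 03 30 03 03 31 — and concatenate.

30030330033030030330300330030331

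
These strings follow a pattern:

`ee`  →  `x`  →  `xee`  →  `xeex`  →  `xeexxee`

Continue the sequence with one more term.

xeexxeexeex

From term 3 onward, concatenate the last term with the second-to-last: x·ee = xee, xee·x = xeex, …
So term 6 is xeexxee·xeex.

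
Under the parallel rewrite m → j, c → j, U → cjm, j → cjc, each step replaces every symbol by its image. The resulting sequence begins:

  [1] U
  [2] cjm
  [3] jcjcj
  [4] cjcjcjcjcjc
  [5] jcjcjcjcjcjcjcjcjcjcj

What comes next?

cjcjcjcjcjcjcjcjcjcjcjcjcjcjcjcjcjcjcjcjcjc

Applying the rule to each of the 21 symbols of jcjcjcjcjcjcjcjcjcjcj gives the pieces cjc j cjc j cjc j cjc j cjc j cjc j cjc j cjc j cjc j cjc j cjc, which concatenate to the answer.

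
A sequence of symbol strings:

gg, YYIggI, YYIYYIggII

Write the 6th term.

YYIYYIYYIYYIYYIggIIIII

Every step adds YYI to the front and I to the end of the previous string.
From YYIYYIggII, 3 further steps: YYIYYIggII → YYIYYIYYIggIII → YYIYYIYYIYYIggIIII → (answer).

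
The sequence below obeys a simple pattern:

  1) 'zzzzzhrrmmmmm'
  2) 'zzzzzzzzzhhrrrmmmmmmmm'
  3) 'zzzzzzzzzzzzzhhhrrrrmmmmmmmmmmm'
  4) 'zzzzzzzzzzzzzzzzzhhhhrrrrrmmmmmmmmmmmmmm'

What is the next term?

The n-th term is 4n+1 z's then n h's then n+1 r's then 3n+2 m's (n = 1, 2, …).
At n = 5 the blocks have lengths 21, 5, 6, 17.

zzzzzzzzzzzzzzzzzzzzzhhhhhrrrrrrmmmmmmmmmmmmmmmmm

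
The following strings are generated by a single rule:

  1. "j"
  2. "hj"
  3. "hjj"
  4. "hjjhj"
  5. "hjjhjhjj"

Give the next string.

hjjhjhjjhjjhj

This is a Fibonacci-style word recurrence s(k) = s(k−1)·s(k−2): e.g. hj·j = hjj.
The next term joins hjjhjhjj and hjjhj.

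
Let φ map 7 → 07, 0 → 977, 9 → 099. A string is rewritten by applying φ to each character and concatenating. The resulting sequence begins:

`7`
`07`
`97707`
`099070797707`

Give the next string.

9770990999770797707099070797707

Rewriting each symbol of 099070797707: 0→977, 9→099, 9→099, 0→977, 7→07, 0→977, 7→07, 9→099, 7→07, 7→07, 0→977, 7→07, which concatenates to 977 099 099 977 07 977 07 099 07 07 977 07.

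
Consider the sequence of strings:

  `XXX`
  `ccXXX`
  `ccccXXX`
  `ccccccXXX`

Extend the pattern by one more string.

ccccccccXXX

Each term is the previous one with cc prepended.
One more step from ccccccXXX gives the answer.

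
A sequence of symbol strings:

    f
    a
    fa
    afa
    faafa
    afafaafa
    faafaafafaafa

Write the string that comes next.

afafaafafaafaafafaafa

From term 3 onward, concatenate the second-to-last term with the last: f·a = fa, a·fa = afa, …
So term 8 is afafaafa·faafaafafaafa.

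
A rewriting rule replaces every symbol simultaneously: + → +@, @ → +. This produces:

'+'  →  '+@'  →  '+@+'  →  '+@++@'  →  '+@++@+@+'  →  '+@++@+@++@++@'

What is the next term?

+@++@+@++@++@+@++@+@+

Replace each of the 13 characters of +@++@+@++@++@ in place — +@ + +@ +@ + +@ + +@ +@ + +@ +@ + — and concatenate.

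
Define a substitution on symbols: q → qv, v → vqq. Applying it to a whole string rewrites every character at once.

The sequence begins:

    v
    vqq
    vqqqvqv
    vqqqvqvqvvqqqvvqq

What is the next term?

vqqqvqvqvvqqqvvqqqvvqqvqqqvqvqvvqqvqqqvqv

Applying the rule to each of the 17 symbols of vqqqvqvqvvqqqvvqq gives the pieces vqq qv qv qv vqq qv vqq qv vqq vqq qv qv qv vqq vqq qv qv, which concatenate to the answer.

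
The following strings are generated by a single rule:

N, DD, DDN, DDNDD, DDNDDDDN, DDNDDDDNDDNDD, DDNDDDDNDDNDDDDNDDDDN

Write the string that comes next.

DDNDDDDNDDNDDDDNDDDDNDDNDDDDNDDNDD

Each term (from the third on) is the previous term followed by the one before it: term 3 = DD·N = DDN.
So term 8 is DDNDDDDNDDNDDDDNDDDDN·DDNDDDDNDDNDD.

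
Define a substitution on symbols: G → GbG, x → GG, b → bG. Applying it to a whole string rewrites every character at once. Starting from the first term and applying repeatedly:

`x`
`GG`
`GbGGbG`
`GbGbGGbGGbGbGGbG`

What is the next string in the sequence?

φ(GbGbGGbGGbGbGGbG) expands symbol-by-symbol to GbG bG GbG bG GbG GbG bG GbG GbG bG GbG bG GbG GbG bG GbG; joining the 16 pieces gives the next term.

GbGbGGbGbGGbGGbGbGGbGGbGbGGbGbGGbGGbGbGGbG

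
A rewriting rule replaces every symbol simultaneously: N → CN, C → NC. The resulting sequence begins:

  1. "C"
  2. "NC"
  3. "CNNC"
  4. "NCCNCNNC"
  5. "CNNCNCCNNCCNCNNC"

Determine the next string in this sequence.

φ(CNNCNCCNNCCNCNNC) expands symbol-by-symbol to NC CN CN NC CN NC NC CN CN NC NC CN NC CN CN NC; joining the 16 pieces gives the next term.

NCCNCNNCCNNCNCCNCNNCNCCNNCCNCNNC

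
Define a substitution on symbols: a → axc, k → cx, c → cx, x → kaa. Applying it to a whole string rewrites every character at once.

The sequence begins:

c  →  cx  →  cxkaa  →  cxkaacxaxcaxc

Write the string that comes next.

cxkaacxaxcaxccxkaaaxckaacxaxckaacx

φ(cxkaacxaxcaxc) expands symbol-by-symbol to cx kaa cx axc axc cx kaa axc kaa cx axc kaa cx; joining the 13 pieces gives the next term.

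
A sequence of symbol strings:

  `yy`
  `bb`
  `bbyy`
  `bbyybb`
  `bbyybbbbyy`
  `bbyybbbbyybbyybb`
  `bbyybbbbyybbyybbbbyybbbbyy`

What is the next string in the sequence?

bbyybbbbyybbyybbbbyybbbbyybbyybbbbyybbyybb

Each term (from the third on) is the previous term followed by the one before it: term 3 = bb·yy = bbyy.
Continuing: bbyybbbbyybbyybbbbyybbbbyy · bbyybbbbyybbyybb gives term 8.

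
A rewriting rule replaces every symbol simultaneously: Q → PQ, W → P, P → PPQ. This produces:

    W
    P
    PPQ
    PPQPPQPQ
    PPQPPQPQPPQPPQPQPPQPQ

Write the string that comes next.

φ(PPQPPQPQPPQPPQPQPPQPQ) expands symbol-by-symbol to PPQ PPQ PQ PPQ PPQ PQ PPQ PQ PPQ PPQ PQ PPQ PPQ PQ PPQ PQ PPQ PPQ PQ PPQ PQ; joining the 21 pieces gives the next term.

PPQPPQPQPPQPPQPQPPQPQPPQPPQPQPPQPPQPQPPQPQPPQPPQPQPPQPQ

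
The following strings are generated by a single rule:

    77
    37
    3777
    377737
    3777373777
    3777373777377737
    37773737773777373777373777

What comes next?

377737377737773737773737773777373777377737

From term 3 onward, concatenate the last term with the second-to-last: 37·77 = 3777, 3777·37 = 377737, …
So term 8 is 37773737773777373777373777·3777373777377737.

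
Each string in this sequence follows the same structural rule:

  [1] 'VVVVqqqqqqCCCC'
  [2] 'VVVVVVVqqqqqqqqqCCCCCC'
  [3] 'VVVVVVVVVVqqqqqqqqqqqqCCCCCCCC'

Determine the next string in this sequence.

Each string has the form V^{3n-2} q^{3n} C^{2n}, where the shown terms are n = 2, 3, 4.
Setting n = 5 gives 13, 15, 10 characters in each block.

VVVVVVVVVVVVVqqqqqqqqqqqqqqqCCCCCCCCCC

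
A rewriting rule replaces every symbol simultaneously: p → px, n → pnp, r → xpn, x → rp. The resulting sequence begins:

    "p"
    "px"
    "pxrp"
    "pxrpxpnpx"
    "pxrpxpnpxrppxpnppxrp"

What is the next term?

pxrpxpnpxrppxpnppxrpxpnpxpxrppxpnppxpxrpxpnpx

Replace each of the 20 characters of pxrpxpnpxrppxpnppxrp in place — px rp xpn px rp px pnp px rp xpn px px rp px pnp px px rp xpn px — and concatenate.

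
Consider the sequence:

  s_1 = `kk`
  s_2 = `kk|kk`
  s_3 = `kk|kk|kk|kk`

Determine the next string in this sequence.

Each string is two copies of the previous one joined by '|'.
Doubling kk|kk|kk|kk with '|' between the halves:

kk|kk|kk|kk|kk|kk|kk|kk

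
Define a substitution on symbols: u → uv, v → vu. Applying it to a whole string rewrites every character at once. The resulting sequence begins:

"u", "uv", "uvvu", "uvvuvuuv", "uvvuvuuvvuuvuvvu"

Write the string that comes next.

uvvuvuuvvuuvuvvuvuuvuvvuuvvuvuuv

Replace each of the 16 characters of uvvuvuuvvuuvuvvu in place — uv vu vu uv vu uv uv vu vu uv uv vu uv vu vu uv — and concatenate.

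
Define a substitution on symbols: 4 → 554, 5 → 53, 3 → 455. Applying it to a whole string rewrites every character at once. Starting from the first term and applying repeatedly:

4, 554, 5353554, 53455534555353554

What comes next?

53455554535353455554535353455534555353554

Replace each of the 17 characters of 53455534555353554 in place — 53 455 554 53 53 53 455 554 53 53 53 455 53 455 53 53 554 — and concatenate.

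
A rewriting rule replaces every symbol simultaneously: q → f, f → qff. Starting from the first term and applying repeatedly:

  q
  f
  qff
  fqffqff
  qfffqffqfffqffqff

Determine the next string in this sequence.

Rewriting the 17 symbols of qfffqffqfffqffqff one by one yields f qff qff qff f qff qff f qff qff qff f qff qff f qff qff; concatenated:

fqffqffqfffqffqfffqffqffqfffqffqfffqffqff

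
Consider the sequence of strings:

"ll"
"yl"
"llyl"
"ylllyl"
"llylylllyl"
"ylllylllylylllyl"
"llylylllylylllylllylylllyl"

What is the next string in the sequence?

ylllylllylylllylllylylllylylllylllylylllyl

From term 3 onward, concatenate the second-to-last term with the last: ll·yl = llyl, yl·llyl = ylllyl, …
Continuing: ylllylllylylllyl · llylylllylylllylllylylllyl gives term 8.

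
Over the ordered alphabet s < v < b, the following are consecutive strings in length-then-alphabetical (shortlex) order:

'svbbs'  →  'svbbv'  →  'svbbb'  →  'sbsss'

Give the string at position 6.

Stepping forward 2 times from sbsss: sbsss → sbssv, then the target.

sbssb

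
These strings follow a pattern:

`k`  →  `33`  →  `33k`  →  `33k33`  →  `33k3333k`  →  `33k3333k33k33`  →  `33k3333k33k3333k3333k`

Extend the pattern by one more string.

33k3333k33k3333k3333k33k3333k33k33

Each term (from the third on) is the previous term followed by the one before it: term 3 = 33·k = 33k.
Continuing: 33k3333k33k3333k3333k · 33k3333k33k33 gives term 8.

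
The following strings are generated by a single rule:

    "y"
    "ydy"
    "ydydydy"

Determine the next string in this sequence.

s(k+1) = s(k)·d·s(k) — each term doubles the last with 'd' between the halves.
Doubling ydydydy with 'd' between the halves:

ydydydydydydydy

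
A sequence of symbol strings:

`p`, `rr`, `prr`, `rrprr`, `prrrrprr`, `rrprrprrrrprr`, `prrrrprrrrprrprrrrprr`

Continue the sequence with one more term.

From term 3 onward, concatenate the second-to-last term with the last: p·rr = prr, rr·prr = rrprr, …
Continuing: rrprrprrrrprr · prrrrprrrrprrprrrrprr gives term 8.

rrprrprrrrprrprrrrprrrrprrprrrrprr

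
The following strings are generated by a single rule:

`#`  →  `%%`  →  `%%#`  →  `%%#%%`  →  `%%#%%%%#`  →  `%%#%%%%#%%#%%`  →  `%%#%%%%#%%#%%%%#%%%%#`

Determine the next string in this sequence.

%%#%%%%#%%#%%%%#%%%%#%%#%%%%#%%#%%

This is a Fibonacci-style word recurrence s(k) = s(k−1)·s(k−2): e.g. %%·# = %%#.
Continuing: %%#%%%%#%%#%%%%#%%%%# · %%#%%%%#%%#%% gives term 8.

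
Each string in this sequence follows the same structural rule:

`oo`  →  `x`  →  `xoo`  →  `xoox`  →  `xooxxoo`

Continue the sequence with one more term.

xooxxooxoox

From term 3 onward, concatenate the last term with the second-to-last: x·oo = xoo, xoo·x = xoox, …
Continuing: xooxxoo · xoox gives term 6.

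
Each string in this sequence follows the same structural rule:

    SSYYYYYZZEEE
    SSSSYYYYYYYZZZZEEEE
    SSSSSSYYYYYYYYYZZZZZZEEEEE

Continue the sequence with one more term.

Reading off run lengths: S runs 2, 4, 6; Y runs 5, 7, 9; Z runs 2, 4, 6; E runs 3, 4, 5 — each is linear in n (n = 1, 2, …).
For the next term, n = 4, so the run lengths are 8, 11, 8, 6.

SSSSSSSSYYYYYYYYYYYZZZZZZZZEEEEEE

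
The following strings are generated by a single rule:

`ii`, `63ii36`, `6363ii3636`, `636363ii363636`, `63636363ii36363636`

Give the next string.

s(k+1) = 63·s(k)·36, so each term gains 63 as a prefix and 36 as a suffix.
So the next term is 63·63636363ii36363636·36.

6363636363ii3636363636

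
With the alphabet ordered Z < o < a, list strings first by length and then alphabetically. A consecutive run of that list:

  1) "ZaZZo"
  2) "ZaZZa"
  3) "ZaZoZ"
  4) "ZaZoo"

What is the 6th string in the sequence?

Continuing the enumeration 2 steps past ZaZoo: ZaZoo → ZaZoa → (answer).

ZaZaZ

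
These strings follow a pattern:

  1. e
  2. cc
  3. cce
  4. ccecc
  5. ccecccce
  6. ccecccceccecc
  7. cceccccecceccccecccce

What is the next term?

This is a Fibonacci-style word recurrence s(k) = s(k−1)·s(k−2): e.g. cc·e = cce.
The next term joins cceccccecceccccecccce and ccecccceccecc.

cceccccecceccccecccceccecccceccecc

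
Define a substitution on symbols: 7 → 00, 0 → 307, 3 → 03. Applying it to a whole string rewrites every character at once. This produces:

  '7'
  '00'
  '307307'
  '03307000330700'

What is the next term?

307030330700307307307030330700307307

Applying the rule to each of the 14 symbols of 03307000330700 gives the pieces 307 03 03 307 00 307 307 307 03 03 307 00 307 307, which concatenate to the answer.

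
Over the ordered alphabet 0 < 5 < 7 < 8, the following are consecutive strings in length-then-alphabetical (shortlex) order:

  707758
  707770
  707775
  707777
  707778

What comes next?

707780

Find the rightmost character of 707778 below 8, bump it to the next letter, and reset everything to its right to 0.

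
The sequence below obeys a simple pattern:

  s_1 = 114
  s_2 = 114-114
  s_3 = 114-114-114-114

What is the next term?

Each string is two copies of the previous one joined by '-'.
One more doubling of 114-114-114-114 gives the answer.

114-114-114-114-114-114-114-114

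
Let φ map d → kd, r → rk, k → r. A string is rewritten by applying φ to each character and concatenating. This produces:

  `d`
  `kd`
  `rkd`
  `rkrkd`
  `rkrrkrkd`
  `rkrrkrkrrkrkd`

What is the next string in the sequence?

rkrrkrkrrkrrkrkrrkrkd

Replace each of the 13 characters of rkrrkrkrrkrkd in place — rk r rk rk r rk r rk rk r rk r kd — and concatenate.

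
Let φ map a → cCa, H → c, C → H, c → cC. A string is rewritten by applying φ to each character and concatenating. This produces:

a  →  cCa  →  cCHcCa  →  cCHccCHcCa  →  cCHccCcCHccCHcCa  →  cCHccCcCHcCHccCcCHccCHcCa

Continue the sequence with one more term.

cCHccCcCHcCHccCHccCcCHcCHccCcCHccCHcCa

Applying the rule to each of the 25 symbols of cCHccCcCHcCHccCcCHccCHcCa gives the pieces cC H c cC cC H cC H c cC H c cC cC H cC H c cC cC H c cC H cCa, which concatenate to the answer.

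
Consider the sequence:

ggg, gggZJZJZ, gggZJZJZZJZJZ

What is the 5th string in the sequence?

gggZJZJZZJZJZZJZJZZJZJZ

Every step adds ZJZJZ to the end: s(k+1) = s(k)·ZJZJZ.
From gggZJZJZZJZJZ, 2 further steps: gggZJZJZZJZJZ → gggZJZJZZJZJZZJZJZ → (answer).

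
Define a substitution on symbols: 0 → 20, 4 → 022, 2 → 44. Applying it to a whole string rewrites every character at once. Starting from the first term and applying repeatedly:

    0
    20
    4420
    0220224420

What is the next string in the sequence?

Apply φ to 0220224420 symbol by symbol: 0→20, 2→44, 2→44, 0→20, 2→44, 2→44, 4→022, 4→022, 2→44, 0→20; joined: 20 44 44 20 44 44 022 022 44 20.

2044442044440220224420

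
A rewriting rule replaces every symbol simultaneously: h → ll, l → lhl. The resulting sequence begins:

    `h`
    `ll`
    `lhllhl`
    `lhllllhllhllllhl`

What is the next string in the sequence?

Rewriting the 16 symbols of lhllllhllhllllhl one by one yields lhl ll lhl lhl lhl lhl ll lhl lhl ll lhl lhl lhl lhl ll lhl; concatenated:

lhllllhllhllhllhllllhllhllllhllhllhllhllllhl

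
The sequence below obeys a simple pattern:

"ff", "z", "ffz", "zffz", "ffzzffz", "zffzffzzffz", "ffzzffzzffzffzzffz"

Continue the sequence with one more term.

zffzffzzffzffzzffzzffzffzzffz

Each term (from the third on) is the two preceding terms concatenated in order: term 3 = ff·z = ffz.
Continuing: zffzffzzffz · ffzzffzzffzffzzffz gives term 8.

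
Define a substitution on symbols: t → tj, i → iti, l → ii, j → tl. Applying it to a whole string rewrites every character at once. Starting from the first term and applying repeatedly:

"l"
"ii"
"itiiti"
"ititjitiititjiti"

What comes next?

Rewriting the 16 symbols of ititjitiititjiti one by one yields iti tj iti tj tl iti tj iti iti tj iti tj tl iti tj iti; concatenated:

ititjititjtlititjitiititjititjtlititjiti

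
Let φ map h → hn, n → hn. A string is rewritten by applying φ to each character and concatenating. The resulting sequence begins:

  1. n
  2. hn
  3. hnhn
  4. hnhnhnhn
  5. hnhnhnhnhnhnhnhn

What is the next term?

φ(hnhnhnhnhnhnhnhn) expands symbol-by-symbol to hn hn hn hn hn hn hn hn hn hn hn hn hn hn hn hn; joining the 16 pieces gives the next term.

hnhnhnhnhnhnhnhnhnhnhnhnhnhnhnhn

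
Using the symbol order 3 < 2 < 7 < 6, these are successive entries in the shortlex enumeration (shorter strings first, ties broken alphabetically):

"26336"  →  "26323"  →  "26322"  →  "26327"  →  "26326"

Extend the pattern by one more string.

26373

Find the rightmost character of 26326 below 6, bump it to the next letter, and reset everything to its right to 3.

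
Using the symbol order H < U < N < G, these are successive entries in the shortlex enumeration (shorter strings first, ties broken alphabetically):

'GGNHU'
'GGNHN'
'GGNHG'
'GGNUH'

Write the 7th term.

Continuing the enumeration 3 steps past GGNUH: GGNUH → GGNUU → GGNUN → (answer).

GGNUG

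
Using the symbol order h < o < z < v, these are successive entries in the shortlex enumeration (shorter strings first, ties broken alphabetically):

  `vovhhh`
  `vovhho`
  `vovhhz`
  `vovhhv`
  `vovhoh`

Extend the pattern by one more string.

Find the rightmost character of vovhoh below v, bump it to the next letter, and reset everything to its right to h.

vovhoo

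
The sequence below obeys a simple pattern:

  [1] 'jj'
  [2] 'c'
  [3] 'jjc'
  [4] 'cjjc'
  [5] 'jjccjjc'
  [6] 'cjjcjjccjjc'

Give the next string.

This is a Fibonacci-style word recurrence s(k) = s(k−2)·s(k−1): e.g. jj·c = jjc.
The next term joins jjccjjc and cjjcjjccjjc.

jjccjjccjjcjjccjjc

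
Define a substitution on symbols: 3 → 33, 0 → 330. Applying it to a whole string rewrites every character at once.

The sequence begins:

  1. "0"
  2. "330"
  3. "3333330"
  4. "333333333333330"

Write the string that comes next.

φ(333333333333330) expands symbol-by-symbol to 33 33 33 33 33 33 33 33 33 33 33 33 33 33 330; joining the 15 pieces gives the next term.

3333333333333333333333333333330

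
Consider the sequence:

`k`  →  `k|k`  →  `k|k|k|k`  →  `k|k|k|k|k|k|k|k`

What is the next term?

k|k|k|k|k|k|k|k|k|k|k|k|k|k|k|k

Each string is two copies of the previous one joined by '|'.
One more doubling of k|k|k|k|k|k|k|k gives the answer.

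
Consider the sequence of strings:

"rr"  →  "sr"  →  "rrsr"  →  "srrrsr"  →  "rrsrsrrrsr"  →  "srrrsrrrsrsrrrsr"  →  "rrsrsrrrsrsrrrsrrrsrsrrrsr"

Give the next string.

Each term (from the third on) is the two preceding terms concatenated in order: term 3 = rr·sr = rrsr.
So term 8 is srrrsrrrsrsrrrsr·rrsrsrrrsrsrrrsrrrsrsrrrsr.

srrrsrrrsrsrrrsrrrsrsrrrsrsrrrsrrrsrsrrrsr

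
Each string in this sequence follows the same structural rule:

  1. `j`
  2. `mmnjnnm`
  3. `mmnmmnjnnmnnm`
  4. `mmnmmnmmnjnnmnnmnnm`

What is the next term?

Each term wraps the previous one in mmn on the left and nnm on the right.
One more step from mmnmmnmmnjnnmnnmnnm gives the answer.

mmnmmnmmnmmnjnnmnnmnnmnnm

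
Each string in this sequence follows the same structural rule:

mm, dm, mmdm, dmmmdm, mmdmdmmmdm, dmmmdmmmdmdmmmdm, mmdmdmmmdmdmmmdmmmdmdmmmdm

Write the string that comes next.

Each term (from the third on) is the two preceding terms concatenated in order: term 3 = mm·dm = mmdm.
So term 8 is dmmmdmmmdmdmmmdm·mmdmdmmmdmdmmmdmmmdmdmmmdm.

dmmmdmmmdmdmmmdmmmdmdmmmdmdmmmdmmmdmdmmmdm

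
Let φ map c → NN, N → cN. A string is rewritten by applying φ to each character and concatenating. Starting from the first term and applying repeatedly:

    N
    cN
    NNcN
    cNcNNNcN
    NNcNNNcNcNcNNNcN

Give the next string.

Replace each of the 16 characters of NNcNNNcNcNcNNNcN in place — cN cN NN cN cN cN NN cN NN cN NN cN cN cN NN cN — and concatenate.

cNcNNNcNcNcNNNcNNNcNNNcNcNcNNNcN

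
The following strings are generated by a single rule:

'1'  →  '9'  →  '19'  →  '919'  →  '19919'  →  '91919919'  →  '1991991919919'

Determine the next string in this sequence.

919199191991991919919

This is a Fibonacci-style word recurrence s(k) = s(k−2)·s(k−1): e.g. 1·9 = 19.
So term 8 is 91919919·1991991919919.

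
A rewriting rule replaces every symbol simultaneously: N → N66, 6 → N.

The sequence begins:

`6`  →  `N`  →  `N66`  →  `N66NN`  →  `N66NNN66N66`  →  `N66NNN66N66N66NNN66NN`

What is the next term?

Applying the rule to each of the 21 symbols of N66NNN66N66N66NNN66NN gives the pieces N66 N N N66 N66 N66 N N N66 N N N66 N N N66 N66 N66 N N N66 N66, which concatenate to the answer.

N66NNN66N66N66NNN66NNN66NNN66N66N66NNN66N66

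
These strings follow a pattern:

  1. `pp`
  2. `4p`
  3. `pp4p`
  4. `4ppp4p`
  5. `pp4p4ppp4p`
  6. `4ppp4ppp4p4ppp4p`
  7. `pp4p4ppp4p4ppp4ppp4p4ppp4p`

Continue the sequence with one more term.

Each term (from the third on) is the two preceding terms concatenated in order: term 3 = pp·4p = pp4p.
So term 8 is 4ppp4ppp4p4ppp4p·pp4p4ppp4p4ppp4ppp4p4ppp4p.

4ppp4ppp4p4ppp4ppp4p4ppp4p4ppp4ppp4p4ppp4p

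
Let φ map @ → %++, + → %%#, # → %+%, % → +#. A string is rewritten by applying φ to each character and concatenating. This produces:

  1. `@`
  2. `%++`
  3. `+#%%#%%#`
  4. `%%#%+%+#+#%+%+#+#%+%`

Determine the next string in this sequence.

Rewriting the 20 symbols of %%#%+%+#+#%+%+#+#%+% one by one yields +# +# %+% +# %%# +# %%# %+% %%# %+% +# %%# +# %%# %+% %%# %+% +# %%# +#; concatenated:

+#+#%+%+#%%#+#%%#%+%%%#%+%+#%%#+#%%#%+%%%#%+%+#%%#+#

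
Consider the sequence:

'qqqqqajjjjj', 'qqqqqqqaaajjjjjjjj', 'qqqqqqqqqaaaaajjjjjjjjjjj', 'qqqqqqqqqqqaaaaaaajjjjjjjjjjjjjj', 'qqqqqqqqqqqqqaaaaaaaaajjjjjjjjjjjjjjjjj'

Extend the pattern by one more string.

qqqqqqqqqqqqqqqaaaaaaaaaaajjjjjjjjjjjjjjjjjjjj

The n-th term is 2n+3 q's then 2n-1 a's then 3n+2 j's (n = 1, 2, …).
For the next term, n = 6, so the run lengths are 15, 11, 20.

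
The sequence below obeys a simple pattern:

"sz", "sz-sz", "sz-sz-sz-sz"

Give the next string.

sz-sz-sz-sz-sz-sz-sz-sz

Each string is two copies of the previous one joined by '-'.
One more doubling of sz-sz-sz-sz gives the answer.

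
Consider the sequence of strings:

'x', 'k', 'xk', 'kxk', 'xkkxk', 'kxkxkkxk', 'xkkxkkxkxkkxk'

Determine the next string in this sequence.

kxkxkkxkxkkxkkxkxkkxk

This is a Fibonacci-style word recurrence s(k) = s(k−2)·s(k−1): e.g. x·k = xk.
Continuing: kxkxkkxk · xkkxkkxkxkkxk gives term 8.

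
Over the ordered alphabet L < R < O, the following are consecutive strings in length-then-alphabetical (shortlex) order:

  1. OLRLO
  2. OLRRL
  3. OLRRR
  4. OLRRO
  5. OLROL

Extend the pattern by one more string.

OLROR

Treat OLROL as a base-3 numeral over the given alphabet and add one, carrying through any trailing O's.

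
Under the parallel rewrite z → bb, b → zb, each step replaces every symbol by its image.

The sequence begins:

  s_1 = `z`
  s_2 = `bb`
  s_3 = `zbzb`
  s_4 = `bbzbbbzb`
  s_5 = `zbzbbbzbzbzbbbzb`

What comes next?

φ(zbzbbbzbzbzbbbzb) expands symbol-by-symbol to bb zb bb zb zb zb bb zb bb zb bb zb zb zb bb zb; joining the 16 pieces gives the next term.

bbzbbbzbzbzbbbzbbbzbbbzbzbzbbbzb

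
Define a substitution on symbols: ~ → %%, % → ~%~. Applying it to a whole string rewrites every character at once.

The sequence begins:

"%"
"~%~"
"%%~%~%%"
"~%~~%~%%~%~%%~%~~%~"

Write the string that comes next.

Rewriting the 19 symbols of ~%~~%~%%~%~%%~%~~%~ one by one yields %% ~%~ %% %% ~%~ %% ~%~ ~%~ %% ~%~ %% ~%~ ~%~ %% ~%~ %% %% ~%~ %%; concatenated:

%%~%~%%%%~%~%%~%~~%~%%~%~%%~%~~%~%%~%~%%%%~%~%%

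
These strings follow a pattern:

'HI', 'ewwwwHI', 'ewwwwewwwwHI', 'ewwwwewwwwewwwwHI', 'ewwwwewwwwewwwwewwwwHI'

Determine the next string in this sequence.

Each term is the previous one with ewwww prepended.
Applying this once more to ewwwwewwwwewwwwewwwwHI:

ewwwwewwwwewwwwewwwwewwwwHI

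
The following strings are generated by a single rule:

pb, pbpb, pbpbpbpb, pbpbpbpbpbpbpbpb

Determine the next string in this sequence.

Every step duplicates the string.
Doubling pbpbpbpbpbpbpbpb:

pbpbpbpbpbpbpbpbpbpbpbpbpbpbpbpb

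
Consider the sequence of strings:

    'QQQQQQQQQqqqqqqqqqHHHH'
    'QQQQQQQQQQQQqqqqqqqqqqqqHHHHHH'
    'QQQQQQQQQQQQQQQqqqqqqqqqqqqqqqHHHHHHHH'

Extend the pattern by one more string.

Each string has the form Q^{3n} q^{3n} H^{2n-2}, where the shown terms are n = 3, 4, 5.
At n = 6 the blocks have lengths 18, 18, 10.

QQQQQQQQQQQQQQQQQQqqqqqqqqqqqqqqqqqqHHHHHHHHHH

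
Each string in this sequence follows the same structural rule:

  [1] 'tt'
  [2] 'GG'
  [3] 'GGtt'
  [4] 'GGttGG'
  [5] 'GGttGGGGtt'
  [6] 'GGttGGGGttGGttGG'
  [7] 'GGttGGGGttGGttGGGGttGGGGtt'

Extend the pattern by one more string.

Each term (from the third on) is the previous term followed by the one before it: term 3 = GG·tt = GGtt.
Continuing: GGttGGGGttGGttGGGGttGGGGtt · GGttGGGGttGGttGG gives term 8.

GGttGGGGttGGttGGGGttGGGGttGGttGGGGttGGttGG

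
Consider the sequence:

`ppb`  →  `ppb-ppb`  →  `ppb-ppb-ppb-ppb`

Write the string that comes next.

Each string is two copies of the previous one joined by '-'.
So the next term is two copies of ppb-ppb-ppb-ppb with '-' between the halves.

ppb-ppb-ppb-ppb-ppb-ppb-ppb-ppb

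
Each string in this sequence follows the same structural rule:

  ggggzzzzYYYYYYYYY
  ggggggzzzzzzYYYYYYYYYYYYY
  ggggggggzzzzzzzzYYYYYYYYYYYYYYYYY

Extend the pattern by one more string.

Term n consists of 2n g's, followed by 2n z's, followed by 4n+1 Y's, where the shown terms are n = 2, 3, 4.
Setting n = 5 gives 10, 10, 21 characters in each block.

ggggggggggzzzzzzzzzzYYYYYYYYYYYYYYYYYYYYY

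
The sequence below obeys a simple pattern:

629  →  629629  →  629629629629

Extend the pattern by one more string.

629629629629629629629629

Each string is two copies of the previous one concatenated.
So the next term is two copies of 629629629629.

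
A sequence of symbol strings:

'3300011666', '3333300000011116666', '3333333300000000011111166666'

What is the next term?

Each string has the form 3^{3n-1} 0^{3n} 1^{2n} 6^{n+2} (n = 1, 2, …).
Setting n = 4 gives 11, 12, 8, 6 characters in each block.

3333333333300000000000011111111666666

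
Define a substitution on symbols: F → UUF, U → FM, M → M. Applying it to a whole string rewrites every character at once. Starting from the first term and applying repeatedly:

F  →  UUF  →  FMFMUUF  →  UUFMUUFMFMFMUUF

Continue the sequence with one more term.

Rewriting the 15 symbols of UUFMUUFMFMFMUUF one by one yields FM FM UUF M FM FM UUF M UUF M UUF M FM FM UUF; concatenated:

FMFMUUFMFMFMUUFMUUFMUUFMFMFMUUF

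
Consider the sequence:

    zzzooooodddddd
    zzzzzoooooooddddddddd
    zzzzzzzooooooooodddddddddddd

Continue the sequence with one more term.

zzzzzzzzzoooooooooooddddddddddddddd

Each string has the form z^{2n+1} o^{2n+3} d^{3n+3} (n = 1, 2, …).
At n = 4 the blocks have lengths 9, 11, 15.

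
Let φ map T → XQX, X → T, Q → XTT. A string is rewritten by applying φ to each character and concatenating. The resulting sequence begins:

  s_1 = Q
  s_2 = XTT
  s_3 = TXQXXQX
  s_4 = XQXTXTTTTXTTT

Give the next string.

Applying the rule to each of the 13 symbols of XQXTXTTTTXTTT gives the pieces T XTT T XQX T XQX XQX XQX XQX T XQX XQX XQX, which concatenate to the answer.

TXTTTXQXTXQXXQXXQXXQXTXQXXQXXQX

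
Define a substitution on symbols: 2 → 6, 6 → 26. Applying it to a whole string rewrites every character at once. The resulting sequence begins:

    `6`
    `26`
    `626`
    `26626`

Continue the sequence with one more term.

62626626

Apply φ to 26626 symbol by symbol: 2→6, 6→26, 6→26, 2→6, 6→26; joined: 6 26 26 6 26.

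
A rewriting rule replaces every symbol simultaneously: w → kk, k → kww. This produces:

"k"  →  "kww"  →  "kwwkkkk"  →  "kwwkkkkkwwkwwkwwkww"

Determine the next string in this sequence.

φ(kwwkkkkkwwkwwkwwkww) expands symbol-by-symbol to kww kk kk kww kww kww kww kww kk kk kww kk kk kww kk kk kww kk kk; joining the 19 pieces gives the next term.

kwwkkkkkwwkwwkwwkwwkwwkkkkkwwkkkkkwwkkkkkwwkkkk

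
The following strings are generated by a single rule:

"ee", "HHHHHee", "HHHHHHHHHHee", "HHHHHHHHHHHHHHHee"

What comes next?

Each term is the previous one with HHHHH prepended.
So the next term is HHHHH·HHHHHHHHHHHHHHHee.

HHHHHHHHHHHHHHHHHHHHee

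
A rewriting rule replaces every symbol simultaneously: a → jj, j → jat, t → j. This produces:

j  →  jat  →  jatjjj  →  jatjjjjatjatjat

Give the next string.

Applying the rule to each of the 15 symbols of jatjjjjatjatjat gives the pieces jat jj j jat jat jat jat jj j jat jj j jat jj j, which concatenate to the answer.

jatjjjjatjatjatjatjjjjatjjjjatjjj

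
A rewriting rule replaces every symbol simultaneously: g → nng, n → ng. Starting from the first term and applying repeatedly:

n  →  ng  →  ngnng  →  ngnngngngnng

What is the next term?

ngnngngngnngngnngngnngngngnng

Expanding ngnngngngnng: n→ng, g→nng, n→ng, n→ng, g→nng, n→ng, g→nng, n→ng, g→nng, n→ng, n→ng, g→nng. Concatenated: ng nng ng ng nng ng nng ng nng ng ng nng.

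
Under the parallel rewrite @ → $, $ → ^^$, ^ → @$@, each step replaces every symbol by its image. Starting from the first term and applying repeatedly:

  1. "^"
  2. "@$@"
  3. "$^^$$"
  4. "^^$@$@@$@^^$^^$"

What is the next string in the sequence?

@$@@$@^^$$^^$$$^^$$@$@@$@^^$@$@@$@^^$

Replace each of the 15 characters of ^^$@$@@$@^^$^^$ in place — @$@ @$@ ^^$ $ ^^$ $ $ ^^$ $ @$@ @$@ ^^$ @$@ @$@ ^^$ — and concatenate.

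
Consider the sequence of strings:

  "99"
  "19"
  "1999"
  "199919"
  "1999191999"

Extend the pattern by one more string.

1999191999199919

From term 3 onward, concatenate the last term with the second-to-last: 19·99 = 1999, 1999·19 = 199919, …
So term 6 is 1999191999·199919.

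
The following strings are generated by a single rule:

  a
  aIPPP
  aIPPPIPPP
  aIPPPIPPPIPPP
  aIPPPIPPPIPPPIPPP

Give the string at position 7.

The strings grow by a fixed suffix IPPP each time.
From aIPPPIPPPIPPPIPPP, 2 further steps: aIPPPIPPPIPPPIPPP → aIPPPIPPPIPPPIPPPIPPP → (answer).

aIPPPIPPPIPPPIPPPIPPPIPPP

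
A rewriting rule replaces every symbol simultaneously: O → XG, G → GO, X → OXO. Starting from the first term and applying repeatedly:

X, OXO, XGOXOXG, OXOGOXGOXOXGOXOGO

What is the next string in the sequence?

Rewriting the 17 symbols of OXOGOXGOXOXGOXOGO one by one yields XG OXO XG GO XG OXO GO XG OXO XG OXO GO XG OXO XG GO XG; concatenated:

XGOXOXGGOXGOXOGOXGOXOXGOXOGOXGOXOXGGOXG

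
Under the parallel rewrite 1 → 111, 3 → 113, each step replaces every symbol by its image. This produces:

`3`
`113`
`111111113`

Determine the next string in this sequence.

Apply φ to 111111113 symbol by symbol: 1→111, 1→111, 1→111, 1→111, 1→111, 1→111, 1→111, 1→111, 3→113; joined: 111 111 111 111 111 111 111 111 113.

111111111111111111111111113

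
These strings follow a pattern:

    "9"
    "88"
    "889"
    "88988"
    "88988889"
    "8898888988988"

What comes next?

889888898898888988889

From term 3 onward, concatenate the last term with the second-to-last: 88·9 = 889, 889·88 = 88988, …
The next term joins 8898888988988 and 88988889.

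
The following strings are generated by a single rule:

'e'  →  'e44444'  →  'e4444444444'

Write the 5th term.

e44444444444444444444

Each term is the previous one with 44444 appended.
From e4444444444, 2 further steps: e4444444444 → e444444444444444 → (answer).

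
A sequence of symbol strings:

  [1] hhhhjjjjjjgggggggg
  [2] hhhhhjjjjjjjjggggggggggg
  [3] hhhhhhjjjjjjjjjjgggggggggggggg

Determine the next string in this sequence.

hhhhhhhjjjjjjjjjjjjggggggggggggggggg

Each string has the form h^{n+2} j^{2n+2} g^{3n+2}, where the shown terms are n = 2, 3, 4.
For the next term, n = 5, so the run lengths are 7, 12, 17.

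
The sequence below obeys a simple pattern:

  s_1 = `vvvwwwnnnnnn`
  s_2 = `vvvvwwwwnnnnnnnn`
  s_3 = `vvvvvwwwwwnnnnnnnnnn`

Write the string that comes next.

vvvvvvwwwwwwnnnnnnnnnnnn

The n-th term is n v's then n w's then 2n n's, where the shown terms are n = 3, 4, 5.
At n = 6 the blocks have lengths 6, 6, 12.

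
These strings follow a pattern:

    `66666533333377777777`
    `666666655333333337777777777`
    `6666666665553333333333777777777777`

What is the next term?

66666666666555533333333333377777777777777

Reading off run lengths: 6 runs 5, 7, 9; 5 runs 1, 2, 3; 3 runs 6, 8, 10; 7 runs 8, 10, 12 — each is linear in n, where the shown terms are n = 3, 4, 5.
At n = 6 the blocks have lengths 11, 4, 12, 14.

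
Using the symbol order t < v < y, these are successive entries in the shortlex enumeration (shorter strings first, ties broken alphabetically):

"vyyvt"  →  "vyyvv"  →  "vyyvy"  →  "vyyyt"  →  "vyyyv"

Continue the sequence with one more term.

vyyyy

Find the rightmost character of vyyyv below y, bump it to the next letter, and reset everything to its right to t.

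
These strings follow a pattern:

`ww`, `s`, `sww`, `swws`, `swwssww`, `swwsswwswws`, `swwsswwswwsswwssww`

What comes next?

This is a Fibonacci-style word recurrence s(k) = s(k−1)·s(k−2): e.g. s·ww = sww.
The next term joins swwsswwswwsswwssww and swwsswwswws.

swwsswwswwsswwsswwswwsswwswws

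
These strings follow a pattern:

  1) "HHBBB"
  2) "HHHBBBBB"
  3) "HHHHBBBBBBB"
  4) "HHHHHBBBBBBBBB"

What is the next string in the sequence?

HHHHHHBBBBBBBBBBB

Reading off run lengths: H runs 2, 3, 4, 5; B runs 3, 5, 7, 9 — each is linear in n, where the shown terms are n = 2, 3, 4, 5.
At n = 6 the blocks have lengths 6, 11.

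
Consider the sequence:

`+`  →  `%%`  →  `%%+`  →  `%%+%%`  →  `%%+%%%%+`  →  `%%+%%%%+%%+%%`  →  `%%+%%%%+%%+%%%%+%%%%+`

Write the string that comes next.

%%+%%%%+%%+%%%%+%%%%+%%+%%%%+%%+%%

This is a Fibonacci-style word recurrence s(k) = s(k−1)·s(k−2): e.g. %%·+ = %%+.
So term 8 is %%+%%%%+%%+%%%%+%%%%+·%%+%%%%+%%+%%.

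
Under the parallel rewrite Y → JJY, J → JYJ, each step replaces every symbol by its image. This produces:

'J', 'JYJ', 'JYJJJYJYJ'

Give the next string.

JYJJJYJYJJYJJYJJJYJYJJJYJYJ

Expanding JYJJJYJYJ: J→JYJ, Y→JJY, J→JYJ, J→JYJ, J→JYJ, Y→JJY, J→JYJ, Y→JJY, J→JYJ. Concatenated: JYJ JJY JYJ JYJ JYJ JJY JYJ JJY JYJ.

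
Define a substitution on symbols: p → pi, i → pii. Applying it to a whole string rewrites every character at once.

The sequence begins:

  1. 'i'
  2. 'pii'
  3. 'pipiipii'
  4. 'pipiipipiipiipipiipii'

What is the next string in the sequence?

Rewriting the 21 symbols of pipiipipiipiipipiipii one by one yields pi pii pi pii pii pi pii pi pii pii pi pii pii pi pii pi pii pii pi pii pii; concatenated:

pipiipipiipiipipiipipiipiipipiipiipipiipipiipiipipiipii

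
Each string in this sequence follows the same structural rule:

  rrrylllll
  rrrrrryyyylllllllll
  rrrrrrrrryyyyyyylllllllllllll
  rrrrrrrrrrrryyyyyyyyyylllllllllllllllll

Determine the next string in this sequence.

Reading off run lengths: r runs 3, 6, 9, 12; y runs 1, 4, 7, 10; l runs 5, 9, 13, 17 — each is linear in n (n = 1, 2, …).
Setting n = 5 gives 15, 13, 21 characters in each block.

rrrrrrrrrrrrrrryyyyyyyyyyyyylllllllllllllllllllll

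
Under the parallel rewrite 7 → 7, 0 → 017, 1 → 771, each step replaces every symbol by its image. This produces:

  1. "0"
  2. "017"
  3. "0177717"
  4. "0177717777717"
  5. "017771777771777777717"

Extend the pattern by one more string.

0177717777717777777177777777717

φ(017771777771777777717) expands symbol-by-symbol to 017 771 7 7 7 771 7 7 7 7 7 771 7 7 7 7 7 7 7 771 7; joining the 21 pieces gives the next term.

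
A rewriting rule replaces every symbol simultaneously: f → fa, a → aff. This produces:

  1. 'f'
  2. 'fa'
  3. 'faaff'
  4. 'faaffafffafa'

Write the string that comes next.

Expanding faaffafffafa: f→fa, a→aff, a→aff, f→fa, f→fa, a→aff, f→fa, f→fa, f→fa, a→aff, f→fa, a→aff. Concatenated: fa aff aff fa fa aff fa fa fa aff fa aff.

faaffafffafaafffafafaafffaaff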